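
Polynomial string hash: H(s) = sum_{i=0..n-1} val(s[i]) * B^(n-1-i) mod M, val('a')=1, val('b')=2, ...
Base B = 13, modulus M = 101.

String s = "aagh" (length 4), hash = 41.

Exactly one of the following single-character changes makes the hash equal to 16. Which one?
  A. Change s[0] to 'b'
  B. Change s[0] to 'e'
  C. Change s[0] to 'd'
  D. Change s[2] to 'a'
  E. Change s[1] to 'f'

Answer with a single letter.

Answer: A

Derivation:
Option A: s[0]='a'->'b', delta=(2-1)*13^3 mod 101 = 76, hash=41+76 mod 101 = 16 <-- target
Option B: s[0]='a'->'e', delta=(5-1)*13^3 mod 101 = 1, hash=41+1 mod 101 = 42
Option C: s[0]='a'->'d', delta=(4-1)*13^3 mod 101 = 26, hash=41+26 mod 101 = 67
Option D: s[2]='g'->'a', delta=(1-7)*13^1 mod 101 = 23, hash=41+23 mod 101 = 64
Option E: s[1]='a'->'f', delta=(6-1)*13^2 mod 101 = 37, hash=41+37 mod 101 = 78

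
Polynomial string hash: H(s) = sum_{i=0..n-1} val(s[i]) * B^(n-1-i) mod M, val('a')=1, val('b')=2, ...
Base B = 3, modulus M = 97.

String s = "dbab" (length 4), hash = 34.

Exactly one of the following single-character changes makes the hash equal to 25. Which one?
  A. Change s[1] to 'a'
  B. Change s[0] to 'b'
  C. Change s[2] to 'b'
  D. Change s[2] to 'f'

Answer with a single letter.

Option A: s[1]='b'->'a', delta=(1-2)*3^2 mod 97 = 88, hash=34+88 mod 97 = 25 <-- target
Option B: s[0]='d'->'b', delta=(2-4)*3^3 mod 97 = 43, hash=34+43 mod 97 = 77
Option C: s[2]='a'->'b', delta=(2-1)*3^1 mod 97 = 3, hash=34+3 mod 97 = 37
Option D: s[2]='a'->'f', delta=(6-1)*3^1 mod 97 = 15, hash=34+15 mod 97 = 49

Answer: A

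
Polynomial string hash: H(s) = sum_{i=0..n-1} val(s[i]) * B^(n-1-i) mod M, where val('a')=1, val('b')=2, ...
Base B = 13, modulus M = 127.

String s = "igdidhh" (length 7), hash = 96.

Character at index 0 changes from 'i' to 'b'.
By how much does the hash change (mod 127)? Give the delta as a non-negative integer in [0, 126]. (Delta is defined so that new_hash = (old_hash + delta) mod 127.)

Answer: 52

Derivation:
Delta formula: (val(new) - val(old)) * B^(n-1-k) mod M
  val('b') - val('i') = 2 - 9 = -7
  B^(n-1-k) = 13^6 mod 127 = 47
  Delta = -7 * 47 mod 127 = 52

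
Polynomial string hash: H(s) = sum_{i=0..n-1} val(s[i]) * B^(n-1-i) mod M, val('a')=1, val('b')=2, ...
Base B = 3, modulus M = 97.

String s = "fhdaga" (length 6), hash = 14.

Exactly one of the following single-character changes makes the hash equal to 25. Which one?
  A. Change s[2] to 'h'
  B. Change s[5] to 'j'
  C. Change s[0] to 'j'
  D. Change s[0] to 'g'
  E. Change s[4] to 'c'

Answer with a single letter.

Option A: s[2]='d'->'h', delta=(8-4)*3^3 mod 97 = 11, hash=14+11 mod 97 = 25 <-- target
Option B: s[5]='a'->'j', delta=(10-1)*3^0 mod 97 = 9, hash=14+9 mod 97 = 23
Option C: s[0]='f'->'j', delta=(10-6)*3^5 mod 97 = 2, hash=14+2 mod 97 = 16
Option D: s[0]='f'->'g', delta=(7-6)*3^5 mod 97 = 49, hash=14+49 mod 97 = 63
Option E: s[4]='g'->'c', delta=(3-7)*3^1 mod 97 = 85, hash=14+85 mod 97 = 2

Answer: A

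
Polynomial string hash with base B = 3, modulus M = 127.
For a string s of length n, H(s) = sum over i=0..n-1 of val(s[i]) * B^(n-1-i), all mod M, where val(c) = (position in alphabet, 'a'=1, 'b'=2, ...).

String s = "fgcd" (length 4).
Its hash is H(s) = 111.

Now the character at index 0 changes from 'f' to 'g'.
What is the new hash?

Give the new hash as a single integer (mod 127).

Answer: 11

Derivation:
val('f') = 6, val('g') = 7
Position k = 0, exponent = n-1-k = 3
B^3 mod M = 3^3 mod 127 = 27
Delta = (7 - 6) * 27 mod 127 = 27
New hash = (111 + 27) mod 127 = 11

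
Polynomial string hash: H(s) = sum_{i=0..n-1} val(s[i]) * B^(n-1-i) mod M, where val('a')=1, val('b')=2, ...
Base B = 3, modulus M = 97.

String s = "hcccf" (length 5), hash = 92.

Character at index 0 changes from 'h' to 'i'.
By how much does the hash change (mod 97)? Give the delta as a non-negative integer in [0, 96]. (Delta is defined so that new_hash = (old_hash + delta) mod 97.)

Answer: 81

Derivation:
Delta formula: (val(new) - val(old)) * B^(n-1-k) mod M
  val('i') - val('h') = 9 - 8 = 1
  B^(n-1-k) = 3^4 mod 97 = 81
  Delta = 1 * 81 mod 97 = 81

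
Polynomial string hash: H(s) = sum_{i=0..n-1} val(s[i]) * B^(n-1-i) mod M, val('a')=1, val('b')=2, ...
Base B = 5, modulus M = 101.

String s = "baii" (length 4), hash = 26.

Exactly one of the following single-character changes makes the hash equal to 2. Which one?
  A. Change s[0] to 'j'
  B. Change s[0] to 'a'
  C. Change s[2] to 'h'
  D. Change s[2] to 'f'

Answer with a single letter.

Option A: s[0]='b'->'j', delta=(10-2)*5^3 mod 101 = 91, hash=26+91 mod 101 = 16
Option B: s[0]='b'->'a', delta=(1-2)*5^3 mod 101 = 77, hash=26+77 mod 101 = 2 <-- target
Option C: s[2]='i'->'h', delta=(8-9)*5^1 mod 101 = 96, hash=26+96 mod 101 = 21
Option D: s[2]='i'->'f', delta=(6-9)*5^1 mod 101 = 86, hash=26+86 mod 101 = 11

Answer: B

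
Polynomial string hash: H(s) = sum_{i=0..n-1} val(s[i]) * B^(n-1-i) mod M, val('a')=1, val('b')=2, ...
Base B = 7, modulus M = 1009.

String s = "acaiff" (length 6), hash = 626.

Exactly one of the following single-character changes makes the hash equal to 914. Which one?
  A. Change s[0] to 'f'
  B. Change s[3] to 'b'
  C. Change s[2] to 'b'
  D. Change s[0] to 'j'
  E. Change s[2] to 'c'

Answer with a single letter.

Answer: A

Derivation:
Option A: s[0]='a'->'f', delta=(6-1)*7^5 mod 1009 = 288, hash=626+288 mod 1009 = 914 <-- target
Option B: s[3]='i'->'b', delta=(2-9)*7^2 mod 1009 = 666, hash=626+666 mod 1009 = 283
Option C: s[2]='a'->'b', delta=(2-1)*7^3 mod 1009 = 343, hash=626+343 mod 1009 = 969
Option D: s[0]='a'->'j', delta=(10-1)*7^5 mod 1009 = 922, hash=626+922 mod 1009 = 539
Option E: s[2]='a'->'c', delta=(3-1)*7^3 mod 1009 = 686, hash=626+686 mod 1009 = 303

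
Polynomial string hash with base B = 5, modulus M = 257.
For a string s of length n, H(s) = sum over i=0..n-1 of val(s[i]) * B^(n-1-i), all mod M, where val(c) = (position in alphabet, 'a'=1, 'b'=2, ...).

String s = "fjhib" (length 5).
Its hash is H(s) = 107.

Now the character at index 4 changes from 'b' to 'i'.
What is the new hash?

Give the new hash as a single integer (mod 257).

Answer: 114

Derivation:
val('b') = 2, val('i') = 9
Position k = 4, exponent = n-1-k = 0
B^0 mod M = 5^0 mod 257 = 1
Delta = (9 - 2) * 1 mod 257 = 7
New hash = (107 + 7) mod 257 = 114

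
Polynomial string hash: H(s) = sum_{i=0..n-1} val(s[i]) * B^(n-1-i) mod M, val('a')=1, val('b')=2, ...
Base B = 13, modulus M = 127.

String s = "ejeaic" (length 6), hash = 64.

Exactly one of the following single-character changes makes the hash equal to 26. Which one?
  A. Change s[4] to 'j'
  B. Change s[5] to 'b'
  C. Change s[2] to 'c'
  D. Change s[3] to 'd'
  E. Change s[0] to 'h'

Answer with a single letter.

Option A: s[4]='i'->'j', delta=(10-9)*13^1 mod 127 = 13, hash=64+13 mod 127 = 77
Option B: s[5]='c'->'b', delta=(2-3)*13^0 mod 127 = 126, hash=64+126 mod 127 = 63
Option C: s[2]='e'->'c', delta=(3-5)*13^3 mod 127 = 51, hash=64+51 mod 127 = 115
Option D: s[3]='a'->'d', delta=(4-1)*13^2 mod 127 = 126, hash=64+126 mod 127 = 63
Option E: s[0]='e'->'h', delta=(8-5)*13^5 mod 127 = 89, hash=64+89 mod 127 = 26 <-- target

Answer: E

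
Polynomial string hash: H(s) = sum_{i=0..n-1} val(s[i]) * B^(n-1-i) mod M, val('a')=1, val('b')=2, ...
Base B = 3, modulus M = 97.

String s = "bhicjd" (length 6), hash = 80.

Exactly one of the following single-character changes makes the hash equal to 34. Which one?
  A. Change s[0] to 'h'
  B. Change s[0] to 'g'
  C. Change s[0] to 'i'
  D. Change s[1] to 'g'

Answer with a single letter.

Answer: B

Derivation:
Option A: s[0]='b'->'h', delta=(8-2)*3^5 mod 97 = 3, hash=80+3 mod 97 = 83
Option B: s[0]='b'->'g', delta=(7-2)*3^5 mod 97 = 51, hash=80+51 mod 97 = 34 <-- target
Option C: s[0]='b'->'i', delta=(9-2)*3^5 mod 97 = 52, hash=80+52 mod 97 = 35
Option D: s[1]='h'->'g', delta=(7-8)*3^4 mod 97 = 16, hash=80+16 mod 97 = 96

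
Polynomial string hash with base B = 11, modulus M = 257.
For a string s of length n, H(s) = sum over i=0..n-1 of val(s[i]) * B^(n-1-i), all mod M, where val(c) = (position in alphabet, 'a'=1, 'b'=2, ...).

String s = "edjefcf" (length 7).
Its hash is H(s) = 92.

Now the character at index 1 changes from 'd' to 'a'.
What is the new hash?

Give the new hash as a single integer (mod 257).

Answer: 99

Derivation:
val('d') = 4, val('a') = 1
Position k = 1, exponent = n-1-k = 5
B^5 mod M = 11^5 mod 257 = 169
Delta = (1 - 4) * 169 mod 257 = 7
New hash = (92 + 7) mod 257 = 99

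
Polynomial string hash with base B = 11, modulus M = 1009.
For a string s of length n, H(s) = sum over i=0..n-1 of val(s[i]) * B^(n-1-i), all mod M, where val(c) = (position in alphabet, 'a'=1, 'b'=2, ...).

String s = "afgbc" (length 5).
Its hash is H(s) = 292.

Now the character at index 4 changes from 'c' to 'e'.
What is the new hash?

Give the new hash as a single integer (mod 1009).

val('c') = 3, val('e') = 5
Position k = 4, exponent = n-1-k = 0
B^0 mod M = 11^0 mod 1009 = 1
Delta = (5 - 3) * 1 mod 1009 = 2
New hash = (292 + 2) mod 1009 = 294

Answer: 294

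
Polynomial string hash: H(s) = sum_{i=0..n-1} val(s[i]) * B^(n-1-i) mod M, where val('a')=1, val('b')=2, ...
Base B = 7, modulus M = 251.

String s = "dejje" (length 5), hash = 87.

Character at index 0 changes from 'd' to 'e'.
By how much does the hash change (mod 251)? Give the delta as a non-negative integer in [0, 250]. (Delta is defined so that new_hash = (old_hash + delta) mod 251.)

Answer: 142

Derivation:
Delta formula: (val(new) - val(old)) * B^(n-1-k) mod M
  val('e') - val('d') = 5 - 4 = 1
  B^(n-1-k) = 7^4 mod 251 = 142
  Delta = 1 * 142 mod 251 = 142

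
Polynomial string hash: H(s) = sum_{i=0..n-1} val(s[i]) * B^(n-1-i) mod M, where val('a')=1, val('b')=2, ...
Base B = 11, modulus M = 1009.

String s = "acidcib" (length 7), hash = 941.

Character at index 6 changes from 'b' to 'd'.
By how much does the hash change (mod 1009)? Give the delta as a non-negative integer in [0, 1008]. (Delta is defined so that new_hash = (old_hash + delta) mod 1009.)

Delta formula: (val(new) - val(old)) * B^(n-1-k) mod M
  val('d') - val('b') = 4 - 2 = 2
  B^(n-1-k) = 11^0 mod 1009 = 1
  Delta = 2 * 1 mod 1009 = 2

Answer: 2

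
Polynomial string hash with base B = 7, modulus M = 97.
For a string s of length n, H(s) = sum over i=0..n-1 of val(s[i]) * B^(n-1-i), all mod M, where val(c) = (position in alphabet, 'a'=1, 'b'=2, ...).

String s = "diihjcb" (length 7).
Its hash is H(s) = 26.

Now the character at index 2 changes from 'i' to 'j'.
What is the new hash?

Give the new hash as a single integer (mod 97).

Answer: 2

Derivation:
val('i') = 9, val('j') = 10
Position k = 2, exponent = n-1-k = 4
B^4 mod M = 7^4 mod 97 = 73
Delta = (10 - 9) * 73 mod 97 = 73
New hash = (26 + 73) mod 97 = 2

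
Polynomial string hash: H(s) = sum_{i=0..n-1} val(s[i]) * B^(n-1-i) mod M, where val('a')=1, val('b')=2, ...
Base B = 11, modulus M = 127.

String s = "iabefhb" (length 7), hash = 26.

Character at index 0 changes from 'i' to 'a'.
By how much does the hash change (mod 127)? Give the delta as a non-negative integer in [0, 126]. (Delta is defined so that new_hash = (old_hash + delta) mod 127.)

Delta formula: (val(new) - val(old)) * B^(n-1-k) mod M
  val('a') - val('i') = 1 - 9 = -8
  B^(n-1-k) = 11^6 mod 127 = 38
  Delta = -8 * 38 mod 127 = 77

Answer: 77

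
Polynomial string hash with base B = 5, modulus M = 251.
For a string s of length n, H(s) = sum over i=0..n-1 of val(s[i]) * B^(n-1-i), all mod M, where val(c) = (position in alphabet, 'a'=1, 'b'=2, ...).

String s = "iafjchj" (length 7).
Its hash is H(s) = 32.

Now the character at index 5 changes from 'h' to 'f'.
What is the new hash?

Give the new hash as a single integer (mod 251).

Answer: 22

Derivation:
val('h') = 8, val('f') = 6
Position k = 5, exponent = n-1-k = 1
B^1 mod M = 5^1 mod 251 = 5
Delta = (6 - 8) * 5 mod 251 = 241
New hash = (32 + 241) mod 251 = 22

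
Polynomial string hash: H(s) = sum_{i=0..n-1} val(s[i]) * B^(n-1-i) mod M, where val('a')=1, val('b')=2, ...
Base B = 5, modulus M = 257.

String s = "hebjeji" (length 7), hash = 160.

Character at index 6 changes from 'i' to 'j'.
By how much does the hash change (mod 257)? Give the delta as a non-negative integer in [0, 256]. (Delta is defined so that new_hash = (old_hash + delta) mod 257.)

Delta formula: (val(new) - val(old)) * B^(n-1-k) mod M
  val('j') - val('i') = 10 - 9 = 1
  B^(n-1-k) = 5^0 mod 257 = 1
  Delta = 1 * 1 mod 257 = 1

Answer: 1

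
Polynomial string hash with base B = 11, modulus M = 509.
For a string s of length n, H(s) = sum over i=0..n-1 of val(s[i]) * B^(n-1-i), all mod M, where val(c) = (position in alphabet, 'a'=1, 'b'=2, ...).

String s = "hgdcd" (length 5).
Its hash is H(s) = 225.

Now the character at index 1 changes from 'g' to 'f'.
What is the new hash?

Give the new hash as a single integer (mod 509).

Answer: 421

Derivation:
val('g') = 7, val('f') = 6
Position k = 1, exponent = n-1-k = 3
B^3 mod M = 11^3 mod 509 = 313
Delta = (6 - 7) * 313 mod 509 = 196
New hash = (225 + 196) mod 509 = 421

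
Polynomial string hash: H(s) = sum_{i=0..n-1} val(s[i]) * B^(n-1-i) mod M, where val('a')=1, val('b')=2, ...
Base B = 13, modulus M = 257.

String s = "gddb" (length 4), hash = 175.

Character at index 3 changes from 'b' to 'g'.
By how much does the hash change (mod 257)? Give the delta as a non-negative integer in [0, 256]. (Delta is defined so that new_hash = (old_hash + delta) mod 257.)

Delta formula: (val(new) - val(old)) * B^(n-1-k) mod M
  val('g') - val('b') = 7 - 2 = 5
  B^(n-1-k) = 13^0 mod 257 = 1
  Delta = 5 * 1 mod 257 = 5

Answer: 5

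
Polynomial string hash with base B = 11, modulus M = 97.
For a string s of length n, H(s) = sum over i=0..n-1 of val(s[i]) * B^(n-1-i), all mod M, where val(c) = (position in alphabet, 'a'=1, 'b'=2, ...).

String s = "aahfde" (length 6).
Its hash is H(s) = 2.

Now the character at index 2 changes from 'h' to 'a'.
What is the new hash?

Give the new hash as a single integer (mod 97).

Answer: 94

Derivation:
val('h') = 8, val('a') = 1
Position k = 2, exponent = n-1-k = 3
B^3 mod M = 11^3 mod 97 = 70
Delta = (1 - 8) * 70 mod 97 = 92
New hash = (2 + 92) mod 97 = 94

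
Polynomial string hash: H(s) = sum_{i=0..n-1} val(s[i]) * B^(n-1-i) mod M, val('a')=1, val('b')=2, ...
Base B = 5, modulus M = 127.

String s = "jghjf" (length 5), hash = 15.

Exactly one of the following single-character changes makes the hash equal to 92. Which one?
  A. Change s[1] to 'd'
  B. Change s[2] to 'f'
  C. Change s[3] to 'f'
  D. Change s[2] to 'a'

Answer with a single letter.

Answer: B

Derivation:
Option A: s[1]='g'->'d', delta=(4-7)*5^3 mod 127 = 6, hash=15+6 mod 127 = 21
Option B: s[2]='h'->'f', delta=(6-8)*5^2 mod 127 = 77, hash=15+77 mod 127 = 92 <-- target
Option C: s[3]='j'->'f', delta=(6-10)*5^1 mod 127 = 107, hash=15+107 mod 127 = 122
Option D: s[2]='h'->'a', delta=(1-8)*5^2 mod 127 = 79, hash=15+79 mod 127 = 94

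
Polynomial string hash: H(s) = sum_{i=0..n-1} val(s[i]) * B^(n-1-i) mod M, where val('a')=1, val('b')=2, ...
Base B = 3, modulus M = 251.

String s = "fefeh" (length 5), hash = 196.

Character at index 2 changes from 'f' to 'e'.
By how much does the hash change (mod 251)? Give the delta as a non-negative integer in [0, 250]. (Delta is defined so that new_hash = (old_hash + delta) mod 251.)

Delta formula: (val(new) - val(old)) * B^(n-1-k) mod M
  val('e') - val('f') = 5 - 6 = -1
  B^(n-1-k) = 3^2 mod 251 = 9
  Delta = -1 * 9 mod 251 = 242

Answer: 242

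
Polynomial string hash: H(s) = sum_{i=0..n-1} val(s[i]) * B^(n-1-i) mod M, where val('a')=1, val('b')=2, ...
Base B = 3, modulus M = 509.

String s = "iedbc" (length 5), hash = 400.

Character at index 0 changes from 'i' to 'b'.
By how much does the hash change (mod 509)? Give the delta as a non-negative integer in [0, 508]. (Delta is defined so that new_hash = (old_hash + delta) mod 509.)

Delta formula: (val(new) - val(old)) * B^(n-1-k) mod M
  val('b') - val('i') = 2 - 9 = -7
  B^(n-1-k) = 3^4 mod 509 = 81
  Delta = -7 * 81 mod 509 = 451

Answer: 451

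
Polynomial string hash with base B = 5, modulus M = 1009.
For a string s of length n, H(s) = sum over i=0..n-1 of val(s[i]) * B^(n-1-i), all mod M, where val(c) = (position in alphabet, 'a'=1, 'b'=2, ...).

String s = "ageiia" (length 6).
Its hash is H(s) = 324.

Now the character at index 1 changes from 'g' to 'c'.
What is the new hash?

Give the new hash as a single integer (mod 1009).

Answer: 851

Derivation:
val('g') = 7, val('c') = 3
Position k = 1, exponent = n-1-k = 4
B^4 mod M = 5^4 mod 1009 = 625
Delta = (3 - 7) * 625 mod 1009 = 527
New hash = (324 + 527) mod 1009 = 851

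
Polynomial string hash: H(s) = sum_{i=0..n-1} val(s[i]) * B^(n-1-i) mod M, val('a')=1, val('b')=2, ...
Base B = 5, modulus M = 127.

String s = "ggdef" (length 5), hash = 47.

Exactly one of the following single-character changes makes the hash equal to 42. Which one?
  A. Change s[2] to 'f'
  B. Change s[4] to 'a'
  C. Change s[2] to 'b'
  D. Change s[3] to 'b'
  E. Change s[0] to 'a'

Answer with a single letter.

Answer: B

Derivation:
Option A: s[2]='d'->'f', delta=(6-4)*5^2 mod 127 = 50, hash=47+50 mod 127 = 97
Option B: s[4]='f'->'a', delta=(1-6)*5^0 mod 127 = 122, hash=47+122 mod 127 = 42 <-- target
Option C: s[2]='d'->'b', delta=(2-4)*5^2 mod 127 = 77, hash=47+77 mod 127 = 124
Option D: s[3]='e'->'b', delta=(2-5)*5^1 mod 127 = 112, hash=47+112 mod 127 = 32
Option E: s[0]='g'->'a', delta=(1-7)*5^4 mod 127 = 60, hash=47+60 mod 127 = 107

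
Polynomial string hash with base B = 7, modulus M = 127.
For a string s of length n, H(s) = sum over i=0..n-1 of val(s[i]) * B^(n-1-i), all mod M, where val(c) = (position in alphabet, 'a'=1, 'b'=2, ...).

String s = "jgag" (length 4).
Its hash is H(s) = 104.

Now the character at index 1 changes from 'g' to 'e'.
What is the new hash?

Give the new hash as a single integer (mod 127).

val('g') = 7, val('e') = 5
Position k = 1, exponent = n-1-k = 2
B^2 mod M = 7^2 mod 127 = 49
Delta = (5 - 7) * 49 mod 127 = 29
New hash = (104 + 29) mod 127 = 6

Answer: 6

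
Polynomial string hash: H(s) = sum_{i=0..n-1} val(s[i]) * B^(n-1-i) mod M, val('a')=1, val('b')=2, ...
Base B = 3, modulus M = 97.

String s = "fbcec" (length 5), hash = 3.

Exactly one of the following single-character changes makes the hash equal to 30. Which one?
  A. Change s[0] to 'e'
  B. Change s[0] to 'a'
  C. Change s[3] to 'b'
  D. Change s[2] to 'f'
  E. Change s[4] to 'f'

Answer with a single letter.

Answer: D

Derivation:
Option A: s[0]='f'->'e', delta=(5-6)*3^4 mod 97 = 16, hash=3+16 mod 97 = 19
Option B: s[0]='f'->'a', delta=(1-6)*3^4 mod 97 = 80, hash=3+80 mod 97 = 83
Option C: s[3]='e'->'b', delta=(2-5)*3^1 mod 97 = 88, hash=3+88 mod 97 = 91
Option D: s[2]='c'->'f', delta=(6-3)*3^2 mod 97 = 27, hash=3+27 mod 97 = 30 <-- target
Option E: s[4]='c'->'f', delta=(6-3)*3^0 mod 97 = 3, hash=3+3 mod 97 = 6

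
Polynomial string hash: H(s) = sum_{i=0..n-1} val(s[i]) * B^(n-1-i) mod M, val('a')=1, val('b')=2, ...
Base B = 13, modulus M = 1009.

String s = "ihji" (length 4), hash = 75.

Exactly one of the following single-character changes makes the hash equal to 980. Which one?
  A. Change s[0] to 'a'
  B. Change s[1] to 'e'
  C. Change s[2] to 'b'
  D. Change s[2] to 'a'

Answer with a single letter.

Option A: s[0]='i'->'a', delta=(1-9)*13^3 mod 1009 = 586, hash=75+586 mod 1009 = 661
Option B: s[1]='h'->'e', delta=(5-8)*13^2 mod 1009 = 502, hash=75+502 mod 1009 = 577
Option C: s[2]='j'->'b', delta=(2-10)*13^1 mod 1009 = 905, hash=75+905 mod 1009 = 980 <-- target
Option D: s[2]='j'->'a', delta=(1-10)*13^1 mod 1009 = 892, hash=75+892 mod 1009 = 967

Answer: C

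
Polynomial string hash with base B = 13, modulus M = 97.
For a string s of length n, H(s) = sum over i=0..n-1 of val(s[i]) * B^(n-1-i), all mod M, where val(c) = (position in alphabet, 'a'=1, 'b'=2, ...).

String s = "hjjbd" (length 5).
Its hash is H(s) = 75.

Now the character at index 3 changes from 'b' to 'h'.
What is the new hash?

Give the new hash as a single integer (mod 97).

Answer: 56

Derivation:
val('b') = 2, val('h') = 8
Position k = 3, exponent = n-1-k = 1
B^1 mod M = 13^1 mod 97 = 13
Delta = (8 - 2) * 13 mod 97 = 78
New hash = (75 + 78) mod 97 = 56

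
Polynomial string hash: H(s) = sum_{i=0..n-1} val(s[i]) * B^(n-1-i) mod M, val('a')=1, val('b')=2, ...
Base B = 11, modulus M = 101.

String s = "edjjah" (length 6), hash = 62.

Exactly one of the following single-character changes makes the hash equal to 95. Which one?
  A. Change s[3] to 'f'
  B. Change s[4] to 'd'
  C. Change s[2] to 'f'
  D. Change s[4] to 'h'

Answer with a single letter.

Option A: s[3]='j'->'f', delta=(6-10)*11^2 mod 101 = 21, hash=62+21 mod 101 = 83
Option B: s[4]='a'->'d', delta=(4-1)*11^1 mod 101 = 33, hash=62+33 mod 101 = 95 <-- target
Option C: s[2]='j'->'f', delta=(6-10)*11^3 mod 101 = 29, hash=62+29 mod 101 = 91
Option D: s[4]='a'->'h', delta=(8-1)*11^1 mod 101 = 77, hash=62+77 mod 101 = 38

Answer: B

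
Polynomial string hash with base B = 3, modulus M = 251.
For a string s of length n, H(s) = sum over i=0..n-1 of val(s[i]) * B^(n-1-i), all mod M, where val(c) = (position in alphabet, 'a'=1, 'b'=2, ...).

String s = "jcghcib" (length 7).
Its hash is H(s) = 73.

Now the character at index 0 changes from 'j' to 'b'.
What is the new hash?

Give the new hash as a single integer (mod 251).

val('j') = 10, val('b') = 2
Position k = 0, exponent = n-1-k = 6
B^6 mod M = 3^6 mod 251 = 227
Delta = (2 - 10) * 227 mod 251 = 192
New hash = (73 + 192) mod 251 = 14

Answer: 14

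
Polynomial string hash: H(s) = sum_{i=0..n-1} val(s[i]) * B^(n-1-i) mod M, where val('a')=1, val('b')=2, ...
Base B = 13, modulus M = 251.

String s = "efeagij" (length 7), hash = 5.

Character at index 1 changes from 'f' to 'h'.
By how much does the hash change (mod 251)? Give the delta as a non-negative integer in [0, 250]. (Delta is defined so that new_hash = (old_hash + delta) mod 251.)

Delta formula: (val(new) - val(old)) * B^(n-1-k) mod M
  val('h') - val('f') = 8 - 6 = 2
  B^(n-1-k) = 13^5 mod 251 = 64
  Delta = 2 * 64 mod 251 = 128

Answer: 128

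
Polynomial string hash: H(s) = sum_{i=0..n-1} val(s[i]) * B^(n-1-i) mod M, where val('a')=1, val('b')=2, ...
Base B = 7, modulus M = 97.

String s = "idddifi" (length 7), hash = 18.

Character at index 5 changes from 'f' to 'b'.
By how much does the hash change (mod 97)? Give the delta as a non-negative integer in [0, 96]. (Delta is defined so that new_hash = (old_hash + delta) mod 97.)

Answer: 69

Derivation:
Delta formula: (val(new) - val(old)) * B^(n-1-k) mod M
  val('b') - val('f') = 2 - 6 = -4
  B^(n-1-k) = 7^1 mod 97 = 7
  Delta = -4 * 7 mod 97 = 69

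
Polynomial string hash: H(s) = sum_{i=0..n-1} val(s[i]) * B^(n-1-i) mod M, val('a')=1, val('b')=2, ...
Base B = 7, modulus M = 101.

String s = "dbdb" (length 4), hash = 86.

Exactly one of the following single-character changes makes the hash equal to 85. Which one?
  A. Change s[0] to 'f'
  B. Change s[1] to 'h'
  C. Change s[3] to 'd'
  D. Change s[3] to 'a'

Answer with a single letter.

Option A: s[0]='d'->'f', delta=(6-4)*7^3 mod 101 = 80, hash=86+80 mod 101 = 65
Option B: s[1]='b'->'h', delta=(8-2)*7^2 mod 101 = 92, hash=86+92 mod 101 = 77
Option C: s[3]='b'->'d', delta=(4-2)*7^0 mod 101 = 2, hash=86+2 mod 101 = 88
Option D: s[3]='b'->'a', delta=(1-2)*7^0 mod 101 = 100, hash=86+100 mod 101 = 85 <-- target

Answer: D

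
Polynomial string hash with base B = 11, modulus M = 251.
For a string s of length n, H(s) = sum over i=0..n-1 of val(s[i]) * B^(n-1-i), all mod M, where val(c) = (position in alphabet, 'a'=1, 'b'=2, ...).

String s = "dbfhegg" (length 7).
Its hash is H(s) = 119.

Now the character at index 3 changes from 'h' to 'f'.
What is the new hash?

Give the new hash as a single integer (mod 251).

Answer: 218

Derivation:
val('h') = 8, val('f') = 6
Position k = 3, exponent = n-1-k = 3
B^3 mod M = 11^3 mod 251 = 76
Delta = (6 - 8) * 76 mod 251 = 99
New hash = (119 + 99) mod 251 = 218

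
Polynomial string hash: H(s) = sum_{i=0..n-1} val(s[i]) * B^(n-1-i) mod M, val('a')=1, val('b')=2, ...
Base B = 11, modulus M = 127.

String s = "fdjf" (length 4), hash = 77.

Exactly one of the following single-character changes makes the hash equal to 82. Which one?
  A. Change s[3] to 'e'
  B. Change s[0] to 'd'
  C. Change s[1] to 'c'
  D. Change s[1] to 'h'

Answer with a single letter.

Answer: B

Derivation:
Option A: s[3]='f'->'e', delta=(5-6)*11^0 mod 127 = 126, hash=77+126 mod 127 = 76
Option B: s[0]='f'->'d', delta=(4-6)*11^3 mod 127 = 5, hash=77+5 mod 127 = 82 <-- target
Option C: s[1]='d'->'c', delta=(3-4)*11^2 mod 127 = 6, hash=77+6 mod 127 = 83
Option D: s[1]='d'->'h', delta=(8-4)*11^2 mod 127 = 103, hash=77+103 mod 127 = 53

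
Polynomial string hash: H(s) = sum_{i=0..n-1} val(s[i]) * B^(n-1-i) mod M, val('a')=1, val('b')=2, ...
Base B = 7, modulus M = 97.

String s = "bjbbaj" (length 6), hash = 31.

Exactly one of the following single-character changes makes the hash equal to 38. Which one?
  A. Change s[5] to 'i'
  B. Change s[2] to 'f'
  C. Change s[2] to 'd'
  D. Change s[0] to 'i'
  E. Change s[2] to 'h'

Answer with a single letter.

Option A: s[5]='j'->'i', delta=(9-10)*7^0 mod 97 = 96, hash=31+96 mod 97 = 30
Option B: s[2]='b'->'f', delta=(6-2)*7^3 mod 97 = 14, hash=31+14 mod 97 = 45
Option C: s[2]='b'->'d', delta=(4-2)*7^3 mod 97 = 7, hash=31+7 mod 97 = 38 <-- target
Option D: s[0]='b'->'i', delta=(9-2)*7^5 mod 97 = 85, hash=31+85 mod 97 = 19
Option E: s[2]='b'->'h', delta=(8-2)*7^3 mod 97 = 21, hash=31+21 mod 97 = 52

Answer: C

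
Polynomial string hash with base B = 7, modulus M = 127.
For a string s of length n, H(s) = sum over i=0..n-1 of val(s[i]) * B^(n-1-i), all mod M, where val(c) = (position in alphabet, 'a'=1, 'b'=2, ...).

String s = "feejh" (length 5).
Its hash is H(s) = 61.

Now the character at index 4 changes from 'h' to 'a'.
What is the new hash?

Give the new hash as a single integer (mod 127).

Answer: 54

Derivation:
val('h') = 8, val('a') = 1
Position k = 4, exponent = n-1-k = 0
B^0 mod M = 7^0 mod 127 = 1
Delta = (1 - 8) * 1 mod 127 = 120
New hash = (61 + 120) mod 127 = 54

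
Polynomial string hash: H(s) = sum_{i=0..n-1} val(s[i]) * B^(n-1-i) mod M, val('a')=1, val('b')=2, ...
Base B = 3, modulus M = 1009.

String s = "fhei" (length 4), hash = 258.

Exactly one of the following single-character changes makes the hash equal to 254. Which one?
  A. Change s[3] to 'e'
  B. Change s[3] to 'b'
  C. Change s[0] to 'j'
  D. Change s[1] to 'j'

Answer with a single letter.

Answer: A

Derivation:
Option A: s[3]='i'->'e', delta=(5-9)*3^0 mod 1009 = 1005, hash=258+1005 mod 1009 = 254 <-- target
Option B: s[3]='i'->'b', delta=(2-9)*3^0 mod 1009 = 1002, hash=258+1002 mod 1009 = 251
Option C: s[0]='f'->'j', delta=(10-6)*3^3 mod 1009 = 108, hash=258+108 mod 1009 = 366
Option D: s[1]='h'->'j', delta=(10-8)*3^2 mod 1009 = 18, hash=258+18 mod 1009 = 276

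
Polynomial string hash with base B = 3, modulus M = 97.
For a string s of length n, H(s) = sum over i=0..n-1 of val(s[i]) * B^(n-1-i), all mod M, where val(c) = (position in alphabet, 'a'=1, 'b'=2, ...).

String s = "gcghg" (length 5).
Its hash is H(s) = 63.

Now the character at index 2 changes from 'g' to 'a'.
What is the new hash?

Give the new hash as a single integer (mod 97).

Answer: 9

Derivation:
val('g') = 7, val('a') = 1
Position k = 2, exponent = n-1-k = 2
B^2 mod M = 3^2 mod 97 = 9
Delta = (1 - 7) * 9 mod 97 = 43
New hash = (63 + 43) mod 97 = 9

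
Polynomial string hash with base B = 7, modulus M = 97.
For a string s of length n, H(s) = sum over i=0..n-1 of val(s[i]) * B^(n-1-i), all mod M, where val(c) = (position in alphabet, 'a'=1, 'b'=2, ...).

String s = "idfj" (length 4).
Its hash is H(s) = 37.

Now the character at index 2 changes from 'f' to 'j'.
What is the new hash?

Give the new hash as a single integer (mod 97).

val('f') = 6, val('j') = 10
Position k = 2, exponent = n-1-k = 1
B^1 mod M = 7^1 mod 97 = 7
Delta = (10 - 6) * 7 mod 97 = 28
New hash = (37 + 28) mod 97 = 65

Answer: 65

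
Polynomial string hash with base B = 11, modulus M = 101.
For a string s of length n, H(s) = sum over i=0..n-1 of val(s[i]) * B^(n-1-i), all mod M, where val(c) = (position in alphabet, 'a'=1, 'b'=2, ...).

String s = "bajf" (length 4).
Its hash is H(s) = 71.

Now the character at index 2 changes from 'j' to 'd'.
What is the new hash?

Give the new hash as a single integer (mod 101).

Answer: 5

Derivation:
val('j') = 10, val('d') = 4
Position k = 2, exponent = n-1-k = 1
B^1 mod M = 11^1 mod 101 = 11
Delta = (4 - 10) * 11 mod 101 = 35
New hash = (71 + 35) mod 101 = 5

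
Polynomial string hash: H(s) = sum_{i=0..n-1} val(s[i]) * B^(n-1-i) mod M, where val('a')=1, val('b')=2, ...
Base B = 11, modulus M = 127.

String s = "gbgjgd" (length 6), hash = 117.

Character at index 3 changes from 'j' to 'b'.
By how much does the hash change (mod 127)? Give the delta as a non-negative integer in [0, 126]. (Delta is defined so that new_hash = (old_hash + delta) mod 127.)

Delta formula: (val(new) - val(old)) * B^(n-1-k) mod M
  val('b') - val('j') = 2 - 10 = -8
  B^(n-1-k) = 11^2 mod 127 = 121
  Delta = -8 * 121 mod 127 = 48

Answer: 48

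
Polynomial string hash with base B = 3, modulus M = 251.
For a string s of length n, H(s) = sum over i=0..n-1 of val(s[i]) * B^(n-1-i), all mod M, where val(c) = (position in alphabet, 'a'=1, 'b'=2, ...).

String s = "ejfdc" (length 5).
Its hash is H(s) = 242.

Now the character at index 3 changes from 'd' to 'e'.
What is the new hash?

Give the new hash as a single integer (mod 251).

val('d') = 4, val('e') = 5
Position k = 3, exponent = n-1-k = 1
B^1 mod M = 3^1 mod 251 = 3
Delta = (5 - 4) * 3 mod 251 = 3
New hash = (242 + 3) mod 251 = 245

Answer: 245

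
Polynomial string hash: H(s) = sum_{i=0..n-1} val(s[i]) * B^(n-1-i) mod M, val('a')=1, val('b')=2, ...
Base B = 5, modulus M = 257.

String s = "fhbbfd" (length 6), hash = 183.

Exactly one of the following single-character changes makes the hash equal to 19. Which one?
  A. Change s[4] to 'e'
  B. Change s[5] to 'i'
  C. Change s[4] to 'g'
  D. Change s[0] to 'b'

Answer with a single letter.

Option A: s[4]='f'->'e', delta=(5-6)*5^1 mod 257 = 252, hash=183+252 mod 257 = 178
Option B: s[5]='d'->'i', delta=(9-4)*5^0 mod 257 = 5, hash=183+5 mod 257 = 188
Option C: s[4]='f'->'g', delta=(7-6)*5^1 mod 257 = 5, hash=183+5 mod 257 = 188
Option D: s[0]='f'->'b', delta=(2-6)*5^5 mod 257 = 93, hash=183+93 mod 257 = 19 <-- target

Answer: D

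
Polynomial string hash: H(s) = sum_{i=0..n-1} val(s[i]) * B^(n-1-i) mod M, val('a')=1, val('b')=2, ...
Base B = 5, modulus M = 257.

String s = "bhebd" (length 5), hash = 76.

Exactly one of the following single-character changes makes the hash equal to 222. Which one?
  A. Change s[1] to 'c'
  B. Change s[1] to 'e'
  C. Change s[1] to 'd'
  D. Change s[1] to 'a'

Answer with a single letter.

Option A: s[1]='h'->'c', delta=(3-8)*5^3 mod 257 = 146, hash=76+146 mod 257 = 222 <-- target
Option B: s[1]='h'->'e', delta=(5-8)*5^3 mod 257 = 139, hash=76+139 mod 257 = 215
Option C: s[1]='h'->'d', delta=(4-8)*5^3 mod 257 = 14, hash=76+14 mod 257 = 90
Option D: s[1]='h'->'a', delta=(1-8)*5^3 mod 257 = 153, hash=76+153 mod 257 = 229

Answer: A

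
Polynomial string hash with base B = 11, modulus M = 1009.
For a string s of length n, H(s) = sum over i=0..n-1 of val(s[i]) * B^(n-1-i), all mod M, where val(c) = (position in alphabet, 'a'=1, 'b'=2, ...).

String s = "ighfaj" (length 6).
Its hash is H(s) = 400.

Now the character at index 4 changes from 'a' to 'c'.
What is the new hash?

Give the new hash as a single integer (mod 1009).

val('a') = 1, val('c') = 3
Position k = 4, exponent = n-1-k = 1
B^1 mod M = 11^1 mod 1009 = 11
Delta = (3 - 1) * 11 mod 1009 = 22
New hash = (400 + 22) mod 1009 = 422

Answer: 422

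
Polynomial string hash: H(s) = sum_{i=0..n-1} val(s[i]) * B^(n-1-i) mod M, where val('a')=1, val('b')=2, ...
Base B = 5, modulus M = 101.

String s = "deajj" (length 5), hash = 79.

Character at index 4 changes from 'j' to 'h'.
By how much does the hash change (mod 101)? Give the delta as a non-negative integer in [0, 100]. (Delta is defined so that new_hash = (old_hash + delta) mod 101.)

Answer: 99

Derivation:
Delta formula: (val(new) - val(old)) * B^(n-1-k) mod M
  val('h') - val('j') = 8 - 10 = -2
  B^(n-1-k) = 5^0 mod 101 = 1
  Delta = -2 * 1 mod 101 = 99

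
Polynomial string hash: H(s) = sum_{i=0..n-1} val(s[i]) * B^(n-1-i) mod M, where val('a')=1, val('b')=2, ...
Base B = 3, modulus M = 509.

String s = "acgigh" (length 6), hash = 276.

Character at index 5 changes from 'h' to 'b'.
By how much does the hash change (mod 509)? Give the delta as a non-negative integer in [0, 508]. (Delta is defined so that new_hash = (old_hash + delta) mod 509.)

Answer: 503

Derivation:
Delta formula: (val(new) - val(old)) * B^(n-1-k) mod M
  val('b') - val('h') = 2 - 8 = -6
  B^(n-1-k) = 3^0 mod 509 = 1
  Delta = -6 * 1 mod 509 = 503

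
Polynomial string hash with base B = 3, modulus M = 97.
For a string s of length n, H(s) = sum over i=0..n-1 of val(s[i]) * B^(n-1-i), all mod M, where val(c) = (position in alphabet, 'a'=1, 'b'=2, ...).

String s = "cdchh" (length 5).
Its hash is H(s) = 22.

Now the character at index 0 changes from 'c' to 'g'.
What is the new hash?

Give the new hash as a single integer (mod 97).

Answer: 55

Derivation:
val('c') = 3, val('g') = 7
Position k = 0, exponent = n-1-k = 4
B^4 mod M = 3^4 mod 97 = 81
Delta = (7 - 3) * 81 mod 97 = 33
New hash = (22 + 33) mod 97 = 55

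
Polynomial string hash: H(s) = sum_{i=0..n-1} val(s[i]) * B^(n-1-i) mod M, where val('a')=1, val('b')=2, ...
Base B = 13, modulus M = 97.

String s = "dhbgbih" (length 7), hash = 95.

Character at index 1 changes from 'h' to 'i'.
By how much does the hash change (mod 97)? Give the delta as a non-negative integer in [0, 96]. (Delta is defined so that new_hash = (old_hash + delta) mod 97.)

Answer: 74

Derivation:
Delta formula: (val(new) - val(old)) * B^(n-1-k) mod M
  val('i') - val('h') = 9 - 8 = 1
  B^(n-1-k) = 13^5 mod 97 = 74
  Delta = 1 * 74 mod 97 = 74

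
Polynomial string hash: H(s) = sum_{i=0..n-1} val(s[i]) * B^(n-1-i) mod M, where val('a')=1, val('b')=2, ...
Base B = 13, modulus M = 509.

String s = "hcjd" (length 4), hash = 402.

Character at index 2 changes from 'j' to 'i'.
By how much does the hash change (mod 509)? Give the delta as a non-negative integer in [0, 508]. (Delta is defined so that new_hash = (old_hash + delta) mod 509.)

Delta formula: (val(new) - val(old)) * B^(n-1-k) mod M
  val('i') - val('j') = 9 - 10 = -1
  B^(n-1-k) = 13^1 mod 509 = 13
  Delta = -1 * 13 mod 509 = 496

Answer: 496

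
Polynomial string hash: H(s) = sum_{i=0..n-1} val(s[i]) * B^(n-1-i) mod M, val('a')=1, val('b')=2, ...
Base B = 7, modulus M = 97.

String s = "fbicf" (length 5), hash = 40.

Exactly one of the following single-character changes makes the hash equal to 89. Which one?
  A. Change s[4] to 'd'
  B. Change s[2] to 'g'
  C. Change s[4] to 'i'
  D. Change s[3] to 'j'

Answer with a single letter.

Option A: s[4]='f'->'d', delta=(4-6)*7^0 mod 97 = 95, hash=40+95 mod 97 = 38
Option B: s[2]='i'->'g', delta=(7-9)*7^2 mod 97 = 96, hash=40+96 mod 97 = 39
Option C: s[4]='f'->'i', delta=(9-6)*7^0 mod 97 = 3, hash=40+3 mod 97 = 43
Option D: s[3]='c'->'j', delta=(10-3)*7^1 mod 97 = 49, hash=40+49 mod 97 = 89 <-- target

Answer: D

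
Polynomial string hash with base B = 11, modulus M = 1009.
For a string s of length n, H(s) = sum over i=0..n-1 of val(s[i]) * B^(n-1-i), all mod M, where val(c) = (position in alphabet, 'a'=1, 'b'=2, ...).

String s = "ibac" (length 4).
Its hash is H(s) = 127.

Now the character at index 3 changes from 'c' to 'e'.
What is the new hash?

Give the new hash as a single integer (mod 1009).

Answer: 129

Derivation:
val('c') = 3, val('e') = 5
Position k = 3, exponent = n-1-k = 0
B^0 mod M = 11^0 mod 1009 = 1
Delta = (5 - 3) * 1 mod 1009 = 2
New hash = (127 + 2) mod 1009 = 129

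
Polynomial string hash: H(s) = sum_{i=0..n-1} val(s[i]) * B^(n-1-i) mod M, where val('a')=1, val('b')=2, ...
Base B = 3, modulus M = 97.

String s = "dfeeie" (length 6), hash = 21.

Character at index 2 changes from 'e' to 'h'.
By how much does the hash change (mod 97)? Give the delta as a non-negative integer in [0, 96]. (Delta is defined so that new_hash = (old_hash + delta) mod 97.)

Answer: 81

Derivation:
Delta formula: (val(new) - val(old)) * B^(n-1-k) mod M
  val('h') - val('e') = 8 - 5 = 3
  B^(n-1-k) = 3^3 mod 97 = 27
  Delta = 3 * 27 mod 97 = 81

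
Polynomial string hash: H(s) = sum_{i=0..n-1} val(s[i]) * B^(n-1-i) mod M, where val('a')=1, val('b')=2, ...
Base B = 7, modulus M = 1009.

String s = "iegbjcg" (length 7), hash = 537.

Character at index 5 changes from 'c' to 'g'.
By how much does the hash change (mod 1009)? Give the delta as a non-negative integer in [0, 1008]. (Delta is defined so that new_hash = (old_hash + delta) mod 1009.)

Delta formula: (val(new) - val(old)) * B^(n-1-k) mod M
  val('g') - val('c') = 7 - 3 = 4
  B^(n-1-k) = 7^1 mod 1009 = 7
  Delta = 4 * 7 mod 1009 = 28

Answer: 28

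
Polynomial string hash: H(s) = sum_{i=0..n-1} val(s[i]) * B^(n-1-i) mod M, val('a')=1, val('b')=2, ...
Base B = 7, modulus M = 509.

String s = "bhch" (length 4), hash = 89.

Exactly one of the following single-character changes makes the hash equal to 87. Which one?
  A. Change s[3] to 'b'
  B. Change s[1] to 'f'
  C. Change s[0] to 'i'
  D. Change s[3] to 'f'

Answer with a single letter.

Option A: s[3]='h'->'b', delta=(2-8)*7^0 mod 509 = 503, hash=89+503 mod 509 = 83
Option B: s[1]='h'->'f', delta=(6-8)*7^2 mod 509 = 411, hash=89+411 mod 509 = 500
Option C: s[0]='b'->'i', delta=(9-2)*7^3 mod 509 = 365, hash=89+365 mod 509 = 454
Option D: s[3]='h'->'f', delta=(6-8)*7^0 mod 509 = 507, hash=89+507 mod 509 = 87 <-- target

Answer: D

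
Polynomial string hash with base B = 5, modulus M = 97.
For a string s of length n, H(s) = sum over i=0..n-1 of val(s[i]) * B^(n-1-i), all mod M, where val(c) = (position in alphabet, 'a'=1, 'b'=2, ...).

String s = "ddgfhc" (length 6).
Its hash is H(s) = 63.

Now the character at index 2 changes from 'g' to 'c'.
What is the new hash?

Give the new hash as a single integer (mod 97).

val('g') = 7, val('c') = 3
Position k = 2, exponent = n-1-k = 3
B^3 mod M = 5^3 mod 97 = 28
Delta = (3 - 7) * 28 mod 97 = 82
New hash = (63 + 82) mod 97 = 48

Answer: 48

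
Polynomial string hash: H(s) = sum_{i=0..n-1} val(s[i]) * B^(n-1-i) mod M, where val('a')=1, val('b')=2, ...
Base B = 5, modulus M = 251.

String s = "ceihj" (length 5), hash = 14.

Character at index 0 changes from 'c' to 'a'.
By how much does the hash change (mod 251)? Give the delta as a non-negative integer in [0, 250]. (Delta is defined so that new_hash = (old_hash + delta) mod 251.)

Answer: 5

Derivation:
Delta formula: (val(new) - val(old)) * B^(n-1-k) mod M
  val('a') - val('c') = 1 - 3 = -2
  B^(n-1-k) = 5^4 mod 251 = 123
  Delta = -2 * 123 mod 251 = 5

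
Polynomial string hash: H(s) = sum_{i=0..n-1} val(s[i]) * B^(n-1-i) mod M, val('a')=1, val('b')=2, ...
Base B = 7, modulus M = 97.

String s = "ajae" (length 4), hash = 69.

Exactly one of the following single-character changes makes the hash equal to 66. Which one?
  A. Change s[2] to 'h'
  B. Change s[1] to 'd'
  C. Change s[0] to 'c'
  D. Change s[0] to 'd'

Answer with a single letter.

Option A: s[2]='a'->'h', delta=(8-1)*7^1 mod 97 = 49, hash=69+49 mod 97 = 21
Option B: s[1]='j'->'d', delta=(4-10)*7^2 mod 97 = 94, hash=69+94 mod 97 = 66 <-- target
Option C: s[0]='a'->'c', delta=(3-1)*7^3 mod 97 = 7, hash=69+7 mod 97 = 76
Option D: s[0]='a'->'d', delta=(4-1)*7^3 mod 97 = 59, hash=69+59 mod 97 = 31

Answer: B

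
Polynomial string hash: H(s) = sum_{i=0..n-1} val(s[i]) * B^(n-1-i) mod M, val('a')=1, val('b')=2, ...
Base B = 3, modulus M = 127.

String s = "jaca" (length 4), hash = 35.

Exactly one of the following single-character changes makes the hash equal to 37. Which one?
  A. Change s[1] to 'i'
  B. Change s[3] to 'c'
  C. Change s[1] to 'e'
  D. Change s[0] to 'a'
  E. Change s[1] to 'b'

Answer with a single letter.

Answer: B

Derivation:
Option A: s[1]='a'->'i', delta=(9-1)*3^2 mod 127 = 72, hash=35+72 mod 127 = 107
Option B: s[3]='a'->'c', delta=(3-1)*3^0 mod 127 = 2, hash=35+2 mod 127 = 37 <-- target
Option C: s[1]='a'->'e', delta=(5-1)*3^2 mod 127 = 36, hash=35+36 mod 127 = 71
Option D: s[0]='j'->'a', delta=(1-10)*3^3 mod 127 = 11, hash=35+11 mod 127 = 46
Option E: s[1]='a'->'b', delta=(2-1)*3^2 mod 127 = 9, hash=35+9 mod 127 = 44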